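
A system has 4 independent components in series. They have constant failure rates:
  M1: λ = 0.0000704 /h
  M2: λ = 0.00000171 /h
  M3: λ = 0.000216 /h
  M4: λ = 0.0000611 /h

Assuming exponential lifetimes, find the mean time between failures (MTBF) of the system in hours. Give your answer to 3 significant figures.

Series of exponential components: λ_sys = Σ λ_i
λ_sys = 0.0000704 + 0.00000171 + 0.000216 + 0.0000611 = 3.4921e-04 /h
MTBF = 1 / λ_sys = 2860 h

2860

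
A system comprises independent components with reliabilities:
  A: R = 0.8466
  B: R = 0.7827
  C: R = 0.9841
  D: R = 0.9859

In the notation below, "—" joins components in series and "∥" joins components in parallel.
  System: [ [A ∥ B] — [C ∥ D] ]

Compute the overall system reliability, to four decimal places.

Parallel (A and B): 1 − (1 − 0.846600)(1 − 0.782700) = 0.966666
Parallel (C and D): 1 − (1 − 0.984100)(1 − 0.985900) = 0.999776
Series ([0.966666] and [0.999776]): 0.966666 × 0.999776 = 0.9664

0.9664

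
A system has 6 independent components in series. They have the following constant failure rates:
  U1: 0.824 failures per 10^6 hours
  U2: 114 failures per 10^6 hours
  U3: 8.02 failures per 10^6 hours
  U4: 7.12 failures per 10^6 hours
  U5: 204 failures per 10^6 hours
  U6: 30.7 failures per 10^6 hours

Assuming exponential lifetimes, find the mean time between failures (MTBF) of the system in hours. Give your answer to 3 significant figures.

2740

Series of exponential components: λ_sys = Σ λ_i
λ_sys = 0.000000824 + 0.000114 + 0.00000802 + 0.00000712 + 0.000204 + 0.0000307 = 3.6466e-04 /h
MTBF = 1 / λ_sys = 2740 h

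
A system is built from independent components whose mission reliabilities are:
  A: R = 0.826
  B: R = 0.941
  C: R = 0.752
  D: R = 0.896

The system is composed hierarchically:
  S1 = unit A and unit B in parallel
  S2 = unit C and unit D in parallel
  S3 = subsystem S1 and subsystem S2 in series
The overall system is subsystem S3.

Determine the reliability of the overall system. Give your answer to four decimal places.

Parallel (A and B): 1 − (1 − 0.826000)(1 − 0.941000) = 0.989734
Parallel (C and D): 1 − (1 − 0.752000)(1 − 0.896000) = 0.974208
Series ([0.989734] and [0.974208]): 0.989734 × 0.974208 = 0.9642

0.9642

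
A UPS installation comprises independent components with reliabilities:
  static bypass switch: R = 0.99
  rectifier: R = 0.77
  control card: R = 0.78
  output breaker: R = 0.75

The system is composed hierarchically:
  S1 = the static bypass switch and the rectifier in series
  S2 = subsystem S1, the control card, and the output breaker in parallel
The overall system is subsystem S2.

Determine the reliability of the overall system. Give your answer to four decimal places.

Series (static bypass switch and rectifier): 0.990000 × 0.770000 = 0.762300
Parallel ([0.762300], control card, and output breaker): 1 − (1 − 0.762300)(1 − 0.780000)(1 − 0.750000) = 0.9869

0.9869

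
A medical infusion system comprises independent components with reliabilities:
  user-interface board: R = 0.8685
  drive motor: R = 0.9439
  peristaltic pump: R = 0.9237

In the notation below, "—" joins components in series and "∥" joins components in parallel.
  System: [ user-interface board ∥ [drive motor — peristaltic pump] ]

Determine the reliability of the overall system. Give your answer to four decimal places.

Series (drive motor and peristaltic pump): 0.943900 × 0.923700 = 0.871880
Parallel (user-interface board and [0.871880]): 1 − (1 − 0.868500)(1 − 0.871880) = 0.9832

0.9832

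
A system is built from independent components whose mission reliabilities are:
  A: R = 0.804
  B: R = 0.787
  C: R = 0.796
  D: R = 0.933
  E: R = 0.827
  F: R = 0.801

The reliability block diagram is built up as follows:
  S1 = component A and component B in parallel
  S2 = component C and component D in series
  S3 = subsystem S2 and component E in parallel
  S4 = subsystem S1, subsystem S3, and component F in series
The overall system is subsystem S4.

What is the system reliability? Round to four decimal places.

0.7334

Parallel (A and B): 1 − (1 − 0.804000)(1 − 0.787000) = 0.958252
Series (C and D): 0.796000 × 0.933000 = 0.742668
Parallel ([0.742668] and E): 1 − (1 − 0.742668)(1 − 0.827000) = 0.955482
Series ([0.958252], [0.955482], and F): 0.958252 × 0.955482 × 0.801000 = 0.7334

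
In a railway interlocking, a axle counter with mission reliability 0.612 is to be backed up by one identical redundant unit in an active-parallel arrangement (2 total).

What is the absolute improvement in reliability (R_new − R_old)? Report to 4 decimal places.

0.2375

R_before = 0.612
R_after = 1 − (1 − 0.612)^2 = 0.8495
ΔR = 0.8495 − 0.612 = 0.2375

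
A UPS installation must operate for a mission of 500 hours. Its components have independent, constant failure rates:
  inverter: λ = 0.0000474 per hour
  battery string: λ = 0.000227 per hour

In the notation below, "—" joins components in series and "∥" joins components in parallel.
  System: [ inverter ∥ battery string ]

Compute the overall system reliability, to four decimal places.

R(inverter) = exp(−0.0000474 × 500) = 0.976579
R(battery string) = exp(−0.000227 × 500) = 0.892704
Parallel (inverter and battery string): 1 − (1 − 0.976579)(1 − 0.892704) = 0.9975

0.9975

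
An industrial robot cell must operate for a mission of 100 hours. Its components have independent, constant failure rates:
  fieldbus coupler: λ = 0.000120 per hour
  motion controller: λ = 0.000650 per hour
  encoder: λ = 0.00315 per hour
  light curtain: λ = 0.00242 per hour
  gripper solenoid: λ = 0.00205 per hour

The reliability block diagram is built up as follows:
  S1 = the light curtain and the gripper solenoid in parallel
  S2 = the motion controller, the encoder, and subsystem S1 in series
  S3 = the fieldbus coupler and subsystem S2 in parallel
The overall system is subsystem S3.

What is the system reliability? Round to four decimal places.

0.9959

R(fieldbus coupler) = exp(−0.000120 × 100) = 0.988072
R(motion controller) = exp(−0.000650 × 100) = 0.937067
R(encoder) = exp(−0.00315 × 100) = 0.729789
R(light curtain) = exp(−0.00242 × 100) = 0.785056
R(gripper solenoid) = exp(−0.00205 × 100) = 0.814647
Parallel (light curtain and gripper solenoid): 1 − (1 − 0.785056)(1 − 0.814647) = 0.960159
Series (motion controller, encoder, and [0.960159]): 0.937067 × 0.729789 × 0.960159 = 0.656615
Parallel (fieldbus coupler and [0.656615]): 1 − (1 − 0.988072)(1 − 0.656615) = 0.9959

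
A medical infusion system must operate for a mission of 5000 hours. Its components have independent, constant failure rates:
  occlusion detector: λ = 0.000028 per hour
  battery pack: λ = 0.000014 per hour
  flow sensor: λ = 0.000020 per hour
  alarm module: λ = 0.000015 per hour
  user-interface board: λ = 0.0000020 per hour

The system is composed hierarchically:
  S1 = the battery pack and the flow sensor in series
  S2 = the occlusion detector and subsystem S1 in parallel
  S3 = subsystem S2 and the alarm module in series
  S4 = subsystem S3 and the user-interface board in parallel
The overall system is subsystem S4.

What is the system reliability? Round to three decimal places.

0.999

R(occlusion detector) = exp(−0.000028 × 5000) = 0.86936
R(battery pack) = exp(−0.000014 × 5000) = 0.93239
R(flow sensor) = exp(−0.000020 × 5000) = 0.90484
R(alarm module) = exp(−0.000015 × 5000) = 0.92774
R(user-interface board) = exp(−0.0000020 × 5000) = 0.99005
Series (battery pack and flow sensor): 0.93239 × 0.90484 = 0.84366
Parallel (occlusion detector and [0.84366]): 1 − (1 − 0.86936)(1 − 0.84366) = 0.97958
Series ([0.97958] and alarm module): 0.97958 × 0.92774 = 0.90880
Parallel ([0.90880] and user-interface board): 1 − (1 − 0.90880)(1 − 0.99005) = 0.999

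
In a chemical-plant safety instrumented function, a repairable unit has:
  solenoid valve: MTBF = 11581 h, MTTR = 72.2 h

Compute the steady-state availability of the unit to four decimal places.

0.9938

A(solenoid valve) = MTBF/(MTBF+MTTR) = 11581/(11581+72.2) = 0.9938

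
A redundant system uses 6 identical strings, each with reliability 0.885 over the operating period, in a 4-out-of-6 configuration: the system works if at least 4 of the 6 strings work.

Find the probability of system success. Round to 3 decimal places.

0.977

R = Σ_{i=4}^{6} C(6,i) p^i (1−p)^{6−i} with p = 0.885
C(6,4)·0.885^4·0.115^2 = 0.12169
C(6,5)·0.885^5·0.115^1 = 0.37460
C(6,6)·0.885^6·0.115^0 = 0.48046
Sum = 0.977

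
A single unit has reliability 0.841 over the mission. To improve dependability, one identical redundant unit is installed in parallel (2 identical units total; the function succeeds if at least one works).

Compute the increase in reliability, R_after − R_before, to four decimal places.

0.1337

R_before = 0.841
R_after = 1 − (1 − 0.841)^2 = 0.9747
ΔR = 0.9747 − 0.841 = 0.1337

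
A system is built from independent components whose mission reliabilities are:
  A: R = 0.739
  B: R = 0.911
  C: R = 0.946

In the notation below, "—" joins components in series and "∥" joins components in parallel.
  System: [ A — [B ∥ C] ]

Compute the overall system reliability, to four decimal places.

Parallel (B and C): 1 − (1 − 0.911000)(1 − 0.946000) = 0.995194
Series (A and [0.995194]): 0.739000 × 0.995194 = 0.7354

0.7354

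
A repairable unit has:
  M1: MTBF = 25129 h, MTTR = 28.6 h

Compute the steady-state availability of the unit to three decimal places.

A(M1) = MTBF/(MTBF+MTTR) = 25129/(25129+28.6) = 0.999

0.999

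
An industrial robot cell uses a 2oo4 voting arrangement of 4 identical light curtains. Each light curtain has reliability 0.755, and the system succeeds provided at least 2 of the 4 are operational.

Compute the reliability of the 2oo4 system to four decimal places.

R = Σ_{i=2}^{4} C(4,i) p^i (1−p)^{4−i} with p = 0.755
C(4,2)·0.755^2·0.245^2 = 0.205295
C(4,3)·0.755^3·0.245^1 = 0.421761
C(4,4)·0.755^4·0.245^0 = 0.324929
Sum = 0.9520

0.9520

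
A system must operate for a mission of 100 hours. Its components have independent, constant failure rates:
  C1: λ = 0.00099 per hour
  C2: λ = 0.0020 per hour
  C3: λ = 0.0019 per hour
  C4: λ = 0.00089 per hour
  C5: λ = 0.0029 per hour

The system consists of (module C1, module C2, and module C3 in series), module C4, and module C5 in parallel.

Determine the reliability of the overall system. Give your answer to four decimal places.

0.9917

R(C1) = exp(−0.00099 × 100) = 0.905743
R(C2) = exp(−0.0020 × 100) = 0.818731
R(C3) = exp(−0.0019 × 100) = 0.826959
R(C4) = exp(−0.00089 × 100) = 0.914846
R(C5) = exp(−0.0029 × 100) = 0.748264
Series (C1, C2, and C3): 0.905743 × 0.818731 × 0.826959 = 0.613240
Parallel ([0.613240], C4, and C5): 1 − (1 − 0.613240)(1 − 0.914846)(1 − 0.748264) = 0.9917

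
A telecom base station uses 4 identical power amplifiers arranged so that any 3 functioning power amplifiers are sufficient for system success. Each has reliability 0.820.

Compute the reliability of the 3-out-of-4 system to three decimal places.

0.849

R = Σ_{i=3}^{4} C(4,i) p^i (1−p)^{4−i} with p = 0.820
C(4,3)·0.820^3·0.180^1 = 0.39698
C(4,4)·0.820^4·0.180^0 = 0.45212
Sum = 0.849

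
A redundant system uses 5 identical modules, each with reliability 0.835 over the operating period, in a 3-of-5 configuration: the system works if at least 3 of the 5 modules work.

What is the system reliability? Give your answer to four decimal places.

R = Σ_{i=3}^{5} C(5,i) p^i (1−p)^{5−i} with p = 0.835
C(5,3)·0.835^3·0.165^2 = 0.158499
C(5,4)·0.835^4·0.165^1 = 0.401051
C(5,5)·0.835^5·0.165^0 = 0.405912
Sum = 0.9655

0.9655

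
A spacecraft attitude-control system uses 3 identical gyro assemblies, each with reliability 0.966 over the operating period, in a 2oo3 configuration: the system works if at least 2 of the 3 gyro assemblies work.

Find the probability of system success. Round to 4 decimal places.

R = Σ_{i=2}^{3} C(3,i) p^i (1−p)^{3−i} with p = 0.966
C(3,2)·0.966^2·0.034^1 = 0.095182
C(3,3)·0.966^3·0.034^0 = 0.901429
Sum = 0.9966

0.9966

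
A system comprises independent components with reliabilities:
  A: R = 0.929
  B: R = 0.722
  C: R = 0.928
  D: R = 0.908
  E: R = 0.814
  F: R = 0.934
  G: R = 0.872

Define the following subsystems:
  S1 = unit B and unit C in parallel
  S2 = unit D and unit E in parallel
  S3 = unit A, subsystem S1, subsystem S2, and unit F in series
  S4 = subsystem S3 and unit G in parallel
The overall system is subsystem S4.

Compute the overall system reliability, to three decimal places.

0.979

Parallel (B and C): 1 − (1 − 0.72200)(1 − 0.92800) = 0.97998
Parallel (D and E): 1 − (1 − 0.90800)(1 − 0.81400) = 0.98289
Series (A, [0.97998], [0.98289], and F): 0.92900 × 0.97998 × 0.98289 × 0.93400 = 0.83577
Parallel ([0.83577] and G): 1 − (1 − 0.83577)(1 − 0.87200) = 0.979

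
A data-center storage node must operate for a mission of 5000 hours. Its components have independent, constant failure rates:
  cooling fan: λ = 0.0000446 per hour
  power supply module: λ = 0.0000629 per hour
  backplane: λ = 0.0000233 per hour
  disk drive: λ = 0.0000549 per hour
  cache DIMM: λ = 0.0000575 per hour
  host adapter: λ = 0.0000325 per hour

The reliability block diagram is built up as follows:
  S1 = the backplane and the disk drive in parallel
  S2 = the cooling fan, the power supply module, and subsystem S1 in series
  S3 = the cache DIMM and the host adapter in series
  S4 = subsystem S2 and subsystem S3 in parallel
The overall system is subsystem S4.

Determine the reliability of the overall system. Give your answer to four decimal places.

R(cooling fan) = exp(−0.0000446 × 5000) = 0.800115
R(power supply module) = exp(−0.0000629 × 5000) = 0.730154
R(backplane) = exp(−0.0000233 × 5000) = 0.890030
R(disk drive) = exp(−0.0000549 × 5000) = 0.759952
R(cache DIMM) = exp(−0.0000575 × 5000) = 0.750137
R(host adapter) = exp(−0.0000325 × 5000) = 0.850016
Parallel (backplane and disk drive): 1 − (1 − 0.890030)(1 − 0.759952) = 0.973602
Series (cooling fan, power supply module, and [0.973602]): 0.800115 × 0.730154 × 0.973602 = 0.568785
Series (cache DIMM and host adapter): 0.750137 × 0.850016 = 0.637628
Parallel ([0.568785] and [0.637628]): 1 − (1 − 0.568785)(1 − 0.637628) = 0.8437

0.8437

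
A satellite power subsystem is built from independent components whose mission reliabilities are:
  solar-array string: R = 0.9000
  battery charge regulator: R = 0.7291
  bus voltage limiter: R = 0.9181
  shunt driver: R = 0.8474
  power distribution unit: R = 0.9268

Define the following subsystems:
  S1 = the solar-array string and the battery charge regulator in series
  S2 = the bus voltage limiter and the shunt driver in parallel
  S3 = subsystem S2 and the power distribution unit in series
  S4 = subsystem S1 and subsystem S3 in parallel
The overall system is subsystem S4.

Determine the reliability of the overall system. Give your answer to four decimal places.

Series (solar-array string and battery charge regulator): 0.900000 × 0.729100 = 0.656190
Parallel (bus voltage limiter and shunt driver): 1 − (1 − 0.918100)(1 − 0.847400) = 0.987502
Series ([0.987502] and power distribution unit): 0.987502 × 0.926800 = 0.915217
Parallel ([0.656190] and [0.915217]): 1 − (1 − 0.656190)(1 − 0.915217) = 0.9709

0.9709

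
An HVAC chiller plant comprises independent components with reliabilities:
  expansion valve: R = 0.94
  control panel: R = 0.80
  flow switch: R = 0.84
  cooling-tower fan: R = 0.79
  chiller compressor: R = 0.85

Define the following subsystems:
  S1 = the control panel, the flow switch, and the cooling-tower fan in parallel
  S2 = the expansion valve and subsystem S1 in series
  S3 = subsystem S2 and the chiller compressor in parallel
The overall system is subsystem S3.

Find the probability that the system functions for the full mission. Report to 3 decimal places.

0.990

Parallel (control panel, flow switch, and cooling-tower fan): 1 − (1 − 0.80000)(1 − 0.84000)(1 − 0.79000) = 0.99328
Series (expansion valve and [0.99328]): 0.94000 × 0.99328 = 0.93368
Parallel ([0.93368] and chiller compressor): 1 − (1 − 0.93368)(1 − 0.85000) = 0.990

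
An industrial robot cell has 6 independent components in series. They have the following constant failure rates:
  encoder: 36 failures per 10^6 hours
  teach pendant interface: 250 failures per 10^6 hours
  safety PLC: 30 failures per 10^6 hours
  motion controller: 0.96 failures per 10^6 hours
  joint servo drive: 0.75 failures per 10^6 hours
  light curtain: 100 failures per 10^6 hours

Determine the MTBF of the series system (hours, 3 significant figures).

Series of exponential components: λ_sys = Σ λ_i
λ_sys = 0.000036 + 0.00025 + 0.000030 + 0.00000096 + 0.00000075 + 0.00010 = 4.1771e-04 /h
MTBF = 1 / λ_sys = 2390 h

2390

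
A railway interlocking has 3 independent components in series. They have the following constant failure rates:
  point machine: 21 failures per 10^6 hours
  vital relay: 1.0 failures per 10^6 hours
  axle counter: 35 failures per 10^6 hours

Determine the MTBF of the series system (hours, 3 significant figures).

Series of exponential components: λ_sys = Σ λ_i
λ_sys = 0.000021 + 0.0000010 + 0.000035 = 5.7000e-05 /h
MTBF = 1 / λ_sys = 17500 h

17500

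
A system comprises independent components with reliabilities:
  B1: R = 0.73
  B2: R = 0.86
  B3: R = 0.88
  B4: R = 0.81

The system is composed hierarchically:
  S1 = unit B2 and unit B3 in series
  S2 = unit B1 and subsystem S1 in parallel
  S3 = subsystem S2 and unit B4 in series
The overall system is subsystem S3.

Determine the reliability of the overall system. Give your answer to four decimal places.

0.7568

Series (B2 and B3): 0.860000 × 0.880000 = 0.756800
Parallel (B1 and [0.756800]): 1 − (1 − 0.730000)(1 − 0.756800) = 0.934336
Series ([0.934336] and B4): 0.934336 × 0.810000 = 0.7568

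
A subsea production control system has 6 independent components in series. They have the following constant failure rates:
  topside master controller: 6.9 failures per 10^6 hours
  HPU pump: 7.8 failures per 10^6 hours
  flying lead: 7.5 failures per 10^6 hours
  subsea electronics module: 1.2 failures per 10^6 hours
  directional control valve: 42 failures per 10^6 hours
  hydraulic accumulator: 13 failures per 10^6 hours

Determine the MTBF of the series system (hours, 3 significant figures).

Series of exponential components: λ_sys = Σ λ_i
λ_sys = 0.0000069 + 0.0000078 + 0.0000075 + 0.0000012 + 0.000042 + 0.000013 = 7.8400e-05 /h
MTBF = 1 / λ_sys = 12800 h

12800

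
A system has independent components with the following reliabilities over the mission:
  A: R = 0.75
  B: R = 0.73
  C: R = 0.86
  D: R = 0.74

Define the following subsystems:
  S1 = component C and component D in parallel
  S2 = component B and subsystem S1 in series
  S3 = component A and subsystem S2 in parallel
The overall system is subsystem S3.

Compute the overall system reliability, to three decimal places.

Parallel (C and D): 1 − (1 − 0.86000)(1 − 0.74000) = 0.96360
Series (B and [0.96360]): 0.73000 × 0.96360 = 0.70343
Parallel (A and [0.70343]): 1 − (1 − 0.75000)(1 − 0.70343) = 0.926

0.926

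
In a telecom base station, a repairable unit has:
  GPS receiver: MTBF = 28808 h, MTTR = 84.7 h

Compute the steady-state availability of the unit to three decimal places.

0.997

A(GPS receiver) = MTBF/(MTBF+MTTR) = 28808/(28808+84.7) = 0.997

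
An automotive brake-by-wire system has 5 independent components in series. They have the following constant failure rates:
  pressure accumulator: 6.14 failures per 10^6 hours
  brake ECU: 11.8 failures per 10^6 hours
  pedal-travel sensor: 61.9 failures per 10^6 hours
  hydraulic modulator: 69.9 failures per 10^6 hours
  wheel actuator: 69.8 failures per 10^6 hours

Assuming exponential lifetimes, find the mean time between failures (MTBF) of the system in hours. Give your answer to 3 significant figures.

4550

Series of exponential components: λ_sys = Σ λ_i
λ_sys = 0.00000614 + 0.0000118 + 0.0000619 + 0.0000699 + 0.0000698 = 2.1954e-04 /h
MTBF = 1 / λ_sys = 4550 h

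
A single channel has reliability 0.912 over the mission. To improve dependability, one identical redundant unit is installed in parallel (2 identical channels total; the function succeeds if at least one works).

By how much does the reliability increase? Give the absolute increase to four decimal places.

R_before = 0.912
R_after = 1 − (1 − 0.912)^2 = 0.9923
ΔR = 0.9923 − 0.912 = 0.0803

0.0803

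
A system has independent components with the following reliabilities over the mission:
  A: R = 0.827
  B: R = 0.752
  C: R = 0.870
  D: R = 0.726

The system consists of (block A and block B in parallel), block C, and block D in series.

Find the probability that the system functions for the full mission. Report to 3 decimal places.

Parallel (A and B): 1 − (1 − 0.82700)(1 − 0.75200) = 0.95710
Series ([0.95710], C, and D): 0.95710 × 0.87000 × 0.72600 = 0.605

0.605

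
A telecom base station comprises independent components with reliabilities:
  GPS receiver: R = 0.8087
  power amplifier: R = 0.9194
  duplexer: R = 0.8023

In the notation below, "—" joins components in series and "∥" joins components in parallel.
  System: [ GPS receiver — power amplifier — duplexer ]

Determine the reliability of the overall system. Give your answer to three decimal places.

Series (GPS receiver, power amplifier, and duplexer): 0.80870 × 0.91940 × 0.80230 = 0.597

0.597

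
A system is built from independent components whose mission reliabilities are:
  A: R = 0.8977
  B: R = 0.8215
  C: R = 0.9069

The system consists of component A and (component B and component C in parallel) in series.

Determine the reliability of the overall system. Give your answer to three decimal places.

0.883

Parallel (B and C): 1 − (1 − 0.82150)(1 − 0.90690) = 0.98338
Series (A and [0.98338]): 0.89770 × 0.98338 = 0.883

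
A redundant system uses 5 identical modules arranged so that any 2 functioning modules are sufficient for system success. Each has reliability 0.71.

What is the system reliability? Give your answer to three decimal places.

R = Σ_{i=2}^{5} C(5,i) p^i (1−p)^{5−i} with p = 0.71
C(5,2)·0.71^2·0.29^3 = 0.12294
C(5,3)·0.71^3·0.29^2 = 0.30100
C(5,4)·0.71^4·0.29^1 = 0.36847
C(5,5)·0.71^5·0.29^0 = 0.18042
Sum = 0.973

0.973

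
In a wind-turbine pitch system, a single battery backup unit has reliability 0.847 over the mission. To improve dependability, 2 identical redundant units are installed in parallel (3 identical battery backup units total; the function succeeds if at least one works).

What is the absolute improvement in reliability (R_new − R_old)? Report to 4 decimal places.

0.1494

R_before = 0.847
R_after = 1 − (1 − 0.847)^3 = 0.9964
ΔR = 0.9964 − 0.847 = 0.1494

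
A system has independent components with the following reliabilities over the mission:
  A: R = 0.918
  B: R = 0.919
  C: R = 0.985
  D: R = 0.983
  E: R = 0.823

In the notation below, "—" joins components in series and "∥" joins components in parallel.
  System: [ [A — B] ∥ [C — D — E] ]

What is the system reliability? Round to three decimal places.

Series (A and B): 0.91800 × 0.91900 = 0.84364
Series (C, D, and E): 0.98500 × 0.98300 × 0.82300 = 0.79687
Parallel ([0.84364] and [0.79687]): 1 − (1 − 0.84364)(1 − 0.79687) = 0.968

0.968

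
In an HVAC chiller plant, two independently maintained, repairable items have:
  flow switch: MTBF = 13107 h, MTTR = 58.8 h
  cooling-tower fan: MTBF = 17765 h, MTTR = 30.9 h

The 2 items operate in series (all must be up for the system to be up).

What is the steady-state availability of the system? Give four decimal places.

0.9938

A(flow switch) = MTBF/(MTBF+MTTR) = 13107/(13107+58.8) = 0.995534
A(cooling-tower fan) = MTBF/(MTBF+MTTR) = 17765/(17765+30.9) = 0.998264
Series availability: 0.995534 × 0.998264 = 0.9938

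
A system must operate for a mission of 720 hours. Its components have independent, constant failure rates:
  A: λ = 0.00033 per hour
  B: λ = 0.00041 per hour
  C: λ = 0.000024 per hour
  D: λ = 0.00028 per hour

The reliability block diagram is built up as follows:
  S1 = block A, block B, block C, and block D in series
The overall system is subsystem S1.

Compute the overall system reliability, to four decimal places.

R(A) = exp(−0.00033 × 720) = 0.788518
R(B) = exp(−0.00041 × 720) = 0.744383
R(C) = exp(−0.000024 × 720) = 0.982868
R(D) = exp(−0.00028 × 720) = 0.817422
Series (A, B, C, and D): 0.788518 × 0.744383 × 0.982868 × 0.817422 = 0.4716

0.4716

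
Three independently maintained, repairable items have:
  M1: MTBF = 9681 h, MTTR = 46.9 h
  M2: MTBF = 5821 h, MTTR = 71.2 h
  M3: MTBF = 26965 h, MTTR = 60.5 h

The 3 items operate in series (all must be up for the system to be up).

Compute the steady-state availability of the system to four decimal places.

0.9810

A(M1) = MTBF/(MTBF+MTTR) = 9681/(9681+46.9) = 0.995179
A(M2) = MTBF/(MTBF+MTTR) = 5821/(5821+71.2) = 0.987916
A(M3) = MTBF/(MTBF+MTTR) = 26965/(26965+60.5) = 0.997761
Series availability: 0.995179 × 0.987916 × 0.997761 = 0.9810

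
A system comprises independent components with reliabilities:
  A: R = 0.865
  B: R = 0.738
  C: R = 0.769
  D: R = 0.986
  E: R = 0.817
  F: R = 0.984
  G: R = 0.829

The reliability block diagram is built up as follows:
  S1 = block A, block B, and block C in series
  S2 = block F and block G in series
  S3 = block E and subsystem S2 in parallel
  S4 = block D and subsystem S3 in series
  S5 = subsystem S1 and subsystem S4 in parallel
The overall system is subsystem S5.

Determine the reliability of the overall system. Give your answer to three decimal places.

0.976

Series (A, B, and C): 0.86500 × 0.73800 × 0.76900 = 0.49091
Series (F and G): 0.98400 × 0.82900 = 0.81574
Parallel (E and [0.81574]): 1 − (1 − 0.81700)(1 − 0.81574) = 0.96628
Series (D and [0.96628]): 0.98600 × 0.96628 = 0.95275
Parallel ([0.49091] and [0.95275]): 1 − (1 − 0.49091)(1 − 0.95275) = 0.976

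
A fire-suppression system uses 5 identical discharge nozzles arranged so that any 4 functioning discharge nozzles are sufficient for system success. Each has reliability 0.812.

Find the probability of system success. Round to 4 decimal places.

0.7617

R = Σ_{i=4}^{5} C(5,i) p^i (1−p)^{5−i} with p = 0.812
C(5,4)·0.812^4·0.188^1 = 0.408650
C(5,5)·0.812^5·0.188^0 = 0.353004
Sum = 0.7617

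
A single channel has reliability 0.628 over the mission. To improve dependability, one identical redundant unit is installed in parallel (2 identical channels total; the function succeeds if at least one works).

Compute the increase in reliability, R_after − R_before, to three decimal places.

0.234

R_before = 0.628
R_after = 1 − (1 − 0.628)^2 = 0.862
ΔR = 0.862 − 0.628 = 0.234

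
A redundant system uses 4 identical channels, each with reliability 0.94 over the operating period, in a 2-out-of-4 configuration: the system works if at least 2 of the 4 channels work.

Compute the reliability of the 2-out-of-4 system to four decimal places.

0.9992

R = Σ_{i=2}^{4} C(4,i) p^i (1−p)^{4−i} with p = 0.94
C(4,2)·0.94^2·0.06^2 = 0.019086
C(4,3)·0.94^3·0.06^1 = 0.199340
C(4,4)·0.94^4·0.06^0 = 0.780749
Sum = 0.9992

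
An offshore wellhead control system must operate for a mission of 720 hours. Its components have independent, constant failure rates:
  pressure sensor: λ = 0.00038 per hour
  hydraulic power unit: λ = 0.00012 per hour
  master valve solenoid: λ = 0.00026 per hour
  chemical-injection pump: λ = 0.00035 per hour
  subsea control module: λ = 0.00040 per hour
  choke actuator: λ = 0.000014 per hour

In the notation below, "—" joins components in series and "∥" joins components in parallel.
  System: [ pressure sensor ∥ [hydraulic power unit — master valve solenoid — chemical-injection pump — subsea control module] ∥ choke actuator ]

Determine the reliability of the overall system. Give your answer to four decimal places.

R(pressure sensor) = exp(−0.00038 × 720) = 0.760636
R(hydraulic power unit) = exp(−0.00012 × 720) = 0.917227
R(master valve solenoid) = exp(−0.00026 × 720) = 0.829278
R(chemical-injection pump) = exp(−0.00035 × 720) = 0.777245
R(subsea control module) = exp(−0.00040 × 720) = 0.749762
R(choke actuator) = exp(−0.000014 × 720) = 0.989971
Series (hydraulic power unit, master valve solenoid, chemical-injection pump, and subsea control module): 0.917227 × 0.829278 × 0.777245 × 0.749762 = 0.443260
Parallel (pressure sensor, [0.443260], and choke actuator): 1 − (1 − 0.760636)(1 − 0.443260)(1 − 0.989971) = 0.9987

0.9987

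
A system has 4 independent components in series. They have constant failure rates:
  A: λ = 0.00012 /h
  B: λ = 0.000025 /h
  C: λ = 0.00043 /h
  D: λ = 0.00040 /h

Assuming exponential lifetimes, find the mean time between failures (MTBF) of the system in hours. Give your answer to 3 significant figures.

1030

Series of exponential components: λ_sys = Σ λ_i
λ_sys = 0.00012 + 0.000025 + 0.00043 + 0.00040 = 9.7500e-04 /h
MTBF = 1 / λ_sys = 1030 h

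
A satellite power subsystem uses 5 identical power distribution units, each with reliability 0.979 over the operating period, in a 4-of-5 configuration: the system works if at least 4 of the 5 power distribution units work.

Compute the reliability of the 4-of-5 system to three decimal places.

0.996

R = Σ_{i=4}^{5} C(5,i) p^i (1−p)^{5−i} with p = 0.979
C(5,4)·0.979^4·0.021^1 = 0.09645
C(5,5)·0.979^5·0.021^0 = 0.89932
Sum = 0.996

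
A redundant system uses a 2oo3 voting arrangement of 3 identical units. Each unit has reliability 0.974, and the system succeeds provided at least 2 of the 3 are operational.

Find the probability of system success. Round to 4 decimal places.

0.9980

R = Σ_{i=2}^{3} C(3,i) p^i (1−p)^{3−i} with p = 0.974
C(3,2)·0.974^2·0.026^1 = 0.073997
C(3,3)·0.974^3·0.026^0 = 0.924010
Sum = 0.9980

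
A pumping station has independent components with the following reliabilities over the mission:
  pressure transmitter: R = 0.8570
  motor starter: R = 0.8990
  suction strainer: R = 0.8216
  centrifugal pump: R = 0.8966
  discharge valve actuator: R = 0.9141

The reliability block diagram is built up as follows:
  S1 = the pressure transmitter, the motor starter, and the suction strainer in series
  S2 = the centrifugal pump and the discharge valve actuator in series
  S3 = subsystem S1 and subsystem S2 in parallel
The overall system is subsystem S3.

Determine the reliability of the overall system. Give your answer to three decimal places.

0.934

Series (pressure transmitter, motor starter, and suction strainer): 0.85700 × 0.89900 × 0.82160 = 0.63300
Series (centrifugal pump and discharge valve actuator): 0.89660 × 0.91410 = 0.81958
Parallel ([0.63300] and [0.81958]): 1 − (1 − 0.63300)(1 − 0.81958) = 0.934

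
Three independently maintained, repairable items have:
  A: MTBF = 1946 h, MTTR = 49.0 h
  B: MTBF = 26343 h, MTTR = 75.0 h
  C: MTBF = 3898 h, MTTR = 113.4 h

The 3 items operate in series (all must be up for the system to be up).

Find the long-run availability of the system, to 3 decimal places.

A(A) = MTBF/(MTBF+MTTR) = 1946/(1946+49.0) = 0.975439
A(B) = MTBF/(MTBF+MTTR) = 26343/(26343+75.0) = 0.997161
A(C) = MTBF/(MTBF+MTTR) = 3898/(3898+113.4) = 0.971731
Series availability: 0.975439 × 0.997161 × 0.971731 = 0.945

0.945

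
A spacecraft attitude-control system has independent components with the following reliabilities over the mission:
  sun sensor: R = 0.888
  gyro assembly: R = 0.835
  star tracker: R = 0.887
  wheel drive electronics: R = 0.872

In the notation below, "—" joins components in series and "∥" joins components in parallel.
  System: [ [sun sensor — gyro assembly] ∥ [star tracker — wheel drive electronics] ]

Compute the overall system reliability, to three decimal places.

0.941

Series (sun sensor and gyro assembly): 0.88800 × 0.83500 = 0.74148
Series (star tracker and wheel drive electronics): 0.88700 × 0.87200 = 0.77346
Parallel ([0.74148] and [0.77346]): 1 − (1 − 0.74148)(1 − 0.77346) = 0.941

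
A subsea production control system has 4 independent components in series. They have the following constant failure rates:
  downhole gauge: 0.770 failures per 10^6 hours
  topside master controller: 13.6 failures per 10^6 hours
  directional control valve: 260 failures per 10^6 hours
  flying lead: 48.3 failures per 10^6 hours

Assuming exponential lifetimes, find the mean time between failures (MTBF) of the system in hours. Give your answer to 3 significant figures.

3100

Series of exponential components: λ_sys = Σ λ_i
λ_sys = 0.000000770 + 0.0000136 + 0.000260 + 0.0000483 = 3.2267e-04 /h
MTBF = 1 / λ_sys = 3100 h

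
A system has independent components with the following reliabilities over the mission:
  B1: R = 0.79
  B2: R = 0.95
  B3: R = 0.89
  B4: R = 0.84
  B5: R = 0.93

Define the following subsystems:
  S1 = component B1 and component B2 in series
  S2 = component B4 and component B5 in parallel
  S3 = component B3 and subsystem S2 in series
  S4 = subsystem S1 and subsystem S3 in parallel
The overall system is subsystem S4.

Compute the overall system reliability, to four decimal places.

0.9701

Series (B1 and B2): 0.790000 × 0.950000 = 0.750500
Parallel (B4 and B5): 1 − (1 − 0.840000)(1 − 0.930000) = 0.988800
Series (B3 and [0.988800]): 0.890000 × 0.988800 = 0.880032
Parallel ([0.750500] and [0.880032]): 1 − (1 − 0.750500)(1 − 0.880032) = 0.9701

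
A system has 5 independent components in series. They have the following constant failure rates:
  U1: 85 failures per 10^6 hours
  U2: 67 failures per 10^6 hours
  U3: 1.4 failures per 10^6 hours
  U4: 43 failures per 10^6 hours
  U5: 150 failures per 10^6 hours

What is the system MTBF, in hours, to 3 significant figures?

Series of exponential components: λ_sys = Σ λ_i
λ_sys = 0.000085 + 0.000067 + 0.0000014 + 0.000043 + 0.00015 = 3.4640e-04 /h
MTBF = 1 / λ_sys = 2890 h

2890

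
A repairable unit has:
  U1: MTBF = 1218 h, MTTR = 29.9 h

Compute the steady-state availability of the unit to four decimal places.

A(U1) = MTBF/(MTBF+MTTR) = 1218/(1218+29.9) = 0.9760

0.9760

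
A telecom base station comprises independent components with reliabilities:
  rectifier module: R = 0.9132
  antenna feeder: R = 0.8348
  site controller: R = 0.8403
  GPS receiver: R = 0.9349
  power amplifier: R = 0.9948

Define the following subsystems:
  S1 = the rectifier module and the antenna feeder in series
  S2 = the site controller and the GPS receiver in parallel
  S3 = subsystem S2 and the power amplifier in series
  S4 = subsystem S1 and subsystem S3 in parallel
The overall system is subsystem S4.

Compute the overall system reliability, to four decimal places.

0.9963

Series (rectifier module and antenna feeder): 0.913200 × 0.834800 = 0.762339
Parallel (site controller and GPS receiver): 1 − (1 − 0.840300)(1 − 0.934900) = 0.989604
Series ([0.989604] and power amplifier): 0.989604 × 0.994800 = 0.984458
Parallel ([0.762339] and [0.984458]): 1 − (1 − 0.762339)(1 − 0.984458) = 0.9963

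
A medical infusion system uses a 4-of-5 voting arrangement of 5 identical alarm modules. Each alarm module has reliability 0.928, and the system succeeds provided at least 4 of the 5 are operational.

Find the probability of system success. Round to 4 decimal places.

0.9552

R = Σ_{i=4}^{5} C(5,i) p^i (1−p)^{5−i} with p = 0.928
C(5,4)·0.928^4·0.072^1 = 0.266990
C(5,5)·0.928^5·0.072^0 = 0.688240
Sum = 0.9552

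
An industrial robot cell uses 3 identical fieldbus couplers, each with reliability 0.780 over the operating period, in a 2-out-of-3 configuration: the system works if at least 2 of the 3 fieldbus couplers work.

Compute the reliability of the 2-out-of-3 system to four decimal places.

R = Σ_{i=2}^{3} C(3,i) p^i (1−p)^{3−i} with p = 0.780
C(3,2)·0.780^2·0.220^1 = 0.401544
C(3,3)·0.780^3·0.220^0 = 0.474552
Sum = 0.8761

0.8761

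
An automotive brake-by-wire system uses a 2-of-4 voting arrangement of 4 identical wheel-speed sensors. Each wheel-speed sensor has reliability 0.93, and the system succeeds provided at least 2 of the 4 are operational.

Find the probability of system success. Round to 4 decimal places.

R = Σ_{i=2}^{4} C(4,i) p^i (1−p)^{4−i} with p = 0.93
C(4,2)·0.93^2·0.07^2 = 0.025428
C(4,3)·0.93^3·0.07^1 = 0.225220
C(4,4)·0.93^4·0.07^0 = 0.748052
Sum = 0.9987

0.9987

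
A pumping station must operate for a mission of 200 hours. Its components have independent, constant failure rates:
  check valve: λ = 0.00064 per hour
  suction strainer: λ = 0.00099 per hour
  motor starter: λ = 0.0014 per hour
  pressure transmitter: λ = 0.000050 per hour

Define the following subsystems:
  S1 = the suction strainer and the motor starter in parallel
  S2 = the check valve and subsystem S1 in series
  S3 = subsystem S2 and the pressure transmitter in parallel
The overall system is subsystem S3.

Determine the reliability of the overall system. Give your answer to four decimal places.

R(check valve) = exp(−0.00064 × 200) = 0.879853
R(suction strainer) = exp(−0.00099 × 200) = 0.820370
R(motor starter) = exp(−0.0014 × 200) = 0.755784
R(pressure transmitter) = exp(−0.000050 × 200) = 0.990050
Parallel (suction strainer and motor starter): 1 − (1 − 0.820370)(1 − 0.755784) = 0.956131
Series (check valve and [0.956131]): 0.879853 × 0.956131 = 0.841255
Parallel ([0.841255] and pressure transmitter): 1 − (1 − 0.841255)(1 − 0.990050) = 0.9984

0.9984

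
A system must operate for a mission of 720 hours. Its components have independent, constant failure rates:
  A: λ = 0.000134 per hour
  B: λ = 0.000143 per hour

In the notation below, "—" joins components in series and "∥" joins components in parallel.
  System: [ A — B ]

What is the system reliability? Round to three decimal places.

R(A) = exp(−0.000134 × 720) = 0.90803
R(B) = exp(−0.000143 × 720) = 0.90216
Series (A and B): 0.90803 × 0.90216 = 0.819

0.819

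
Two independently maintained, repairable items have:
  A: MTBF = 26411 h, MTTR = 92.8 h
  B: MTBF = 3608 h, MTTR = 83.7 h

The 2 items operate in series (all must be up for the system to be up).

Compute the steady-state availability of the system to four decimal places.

A(A) = MTBF/(MTBF+MTTR) = 26411/(26411+92.8) = 0.996499
A(B) = MTBF/(MTBF+MTTR) = 3608/(3608+83.7) = 0.977328
Series availability: 0.996499 × 0.977328 = 0.9739

0.9739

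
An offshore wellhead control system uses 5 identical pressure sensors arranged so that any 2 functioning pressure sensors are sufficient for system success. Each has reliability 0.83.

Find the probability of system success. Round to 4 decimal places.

0.9964

R = Σ_{i=2}^{5} C(5,i) p^i (1−p)^{5−i} with p = 0.83
C(5,2)·0.83^2·0.17^3 = 0.033846
C(5,3)·0.83^3·0.17^2 = 0.165246
C(5,4)·0.83^4·0.17^1 = 0.403396
C(5,5)·0.83^5·0.17^0 = 0.393904
Sum = 0.9964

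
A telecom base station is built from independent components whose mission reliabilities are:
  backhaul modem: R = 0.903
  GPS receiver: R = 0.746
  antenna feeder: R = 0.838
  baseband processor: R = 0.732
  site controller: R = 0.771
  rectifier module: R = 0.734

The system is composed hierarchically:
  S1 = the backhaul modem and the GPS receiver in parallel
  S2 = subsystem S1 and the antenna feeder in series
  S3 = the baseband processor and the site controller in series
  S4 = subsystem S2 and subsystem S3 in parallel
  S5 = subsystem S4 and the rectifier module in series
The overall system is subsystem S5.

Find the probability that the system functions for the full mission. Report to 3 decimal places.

Parallel (backhaul modem and GPS receiver): 1 − (1 − 0.90300)(1 − 0.74600) = 0.97536
Series ([0.97536] and antenna feeder): 0.97536 × 0.83800 = 0.81735
Series (baseband processor and site controller): 0.73200 × 0.77100 = 0.56437
Parallel ([0.81735] and [0.56437]): 1 − (1 − 0.81735)(1 − 0.56437) = 0.92043
Series ([0.92043] and rectifier module): 0.92043 × 0.73400 = 0.676

0.676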